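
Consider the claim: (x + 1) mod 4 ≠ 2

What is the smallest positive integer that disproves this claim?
Testing positive integers:
x = 1: LHS = (1 + 1) mod 4 = 2 mod 4 = 2; 2 ≠ 2 — FAILS  ← smallest positive counterexample

Answer: x = 1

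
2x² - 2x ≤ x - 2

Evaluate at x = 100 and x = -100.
x = 100: LHS = 2·100² - 2·100 = 19800, RHS = 100 - 2 = 98; 19800 ≤ 98 — FAILS
x = -100: LHS = 2·(-100)² - 2·(-100) = 20200, RHS = (-100) - 2 = -102; 20200 ≤ -102 — FAILS

Answer: No, fails for both x = 100 and x = -100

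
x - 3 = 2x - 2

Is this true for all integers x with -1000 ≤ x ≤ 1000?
The claim fails at x = 0:
x = 0: LHS = 0 - 3 = -3, RHS = 2·0 - 2 = -2; -3 = -2 — FAILS

Because a single integer refutes it, the statement is false.

Answer: False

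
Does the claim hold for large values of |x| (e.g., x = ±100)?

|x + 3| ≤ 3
x = 100: LHS = |100 + 3| = |103| = 103; 103 ≤ 3 — FAILS
x = -100: LHS = |(-100) + 3| = |-97| = 97; 97 ≤ 3 — FAILS

Answer: No, fails for both x = 100 and x = -100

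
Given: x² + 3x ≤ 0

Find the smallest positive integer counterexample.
Testing positive integers:
x = 1: LHS = 1² + 3·1 = 4; 4 ≤ 0 — FAILS  ← smallest positive counterexample

Answer: x = 1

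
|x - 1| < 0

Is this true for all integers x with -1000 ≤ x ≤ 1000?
The claim fails at x = 0:
x = 0: LHS = |0 - 1| = |-1| = 1; 1 < 0 — FAILS

Because a single integer refutes it, the statement is false.

Answer: False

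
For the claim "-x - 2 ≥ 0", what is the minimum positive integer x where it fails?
Testing positive integers:
x = 1: LHS = -1 - 2 = -3; -3 ≥ 0 — FAILS  ← smallest positive counterexample

Answer: x = 1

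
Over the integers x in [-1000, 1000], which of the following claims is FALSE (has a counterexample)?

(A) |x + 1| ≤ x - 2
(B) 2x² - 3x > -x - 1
(A) x = 0: LHS = |0 + 1| = |1| = 1, RHS = 0 - 2 = -2; 1 ≤ -2 — FAILS

(B) Over all integers in [-1000, 1000], LHS − RHS is smallest at x = 0, where it equals 1:
x = 0: LHS = 2·0² - 3·0 = 0, RHS = -0 - 1 = -1; 0 > -1 — holds
At the ends of the range:
x = -1000: LHS = 2·(-1000)² - 3·(-1000) = 2003000, RHS = -(-1000) - 1 = 999; 2003000 > 999 — holds
x = 1000: LHS = 2·1000² - 3·1000 = 1997000, RHS = -1000 - 1 = -1001; 1997000 > -1001 — holds
Hence LHS − RHS is never zero or negative, i.e. LHS > RHS throughout, so the relation holds for every integer in [-1000, 1000].

Only (A) has a counterexample.

Answer: A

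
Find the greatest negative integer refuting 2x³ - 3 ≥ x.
Testing negative integers from -1 downward:
x = -1: LHS = 2·(-1)³ - 3 = -5; -5 ≥ -1 — FAILS  ← closest negative counterexample to 0

Answer: x = -1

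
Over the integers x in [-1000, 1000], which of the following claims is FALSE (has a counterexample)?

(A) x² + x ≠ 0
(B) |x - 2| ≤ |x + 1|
(A) x = 0: LHS = 0² + 0 = 0; 0 ≠ 0 — FAILS
(B) x = 0: LHS = |0 - 2| = |-2| = 2, RHS = |0 + 1| = |1| = 1; 2 ≤ 1 — FAILS

Answer: Both A and B are false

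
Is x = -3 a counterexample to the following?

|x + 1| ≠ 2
Substitute x = -3 into the relation:
x = -3: LHS = |(-3) + 1| = |-2| = 2; 2 ≠ 2 — FAILS

Since the claim fails at x = -3, this value is a counterexample.

Answer: Yes, x = -3 is a counterexample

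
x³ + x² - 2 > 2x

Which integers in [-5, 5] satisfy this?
Holds for: {2, 3, 4, 5}
Fails for: {-5, -4, -3, -2, -1, 0, 1}

Answer: {2, 3, 4, 5}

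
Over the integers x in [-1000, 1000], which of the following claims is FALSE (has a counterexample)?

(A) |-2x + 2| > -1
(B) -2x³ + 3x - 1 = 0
(A) An absolute value is never negative, so the left side is ≥ 0 for every x, while the right side is -1. Tightest case in [-1000, 1000] is x = 1:
x = 1: LHS = |-2·1 + 2| = |0| = 0; 0 > -1 — holds
Hence LHS − RHS is never zero or negative, i.e. LHS > RHS throughout, so the relation holds for every integer in [-1000, 1000].

(B) x = 0: LHS = -2·0³ + 3·0 - 1 = -1; -1 = 0 — FAILS

Only (B) has a counterexample.

Answer: B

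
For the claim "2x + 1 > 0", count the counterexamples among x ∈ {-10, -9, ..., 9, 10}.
Counterexamples in [-10, 10]: {-10, -9, -8, -7, -6, -5, -4, -3, -2, -1}.

Counting them gives 10 values.

Answer: 10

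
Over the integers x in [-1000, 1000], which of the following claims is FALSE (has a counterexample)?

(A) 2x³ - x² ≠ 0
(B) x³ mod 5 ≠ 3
(A) x = 0: LHS = 2·0³ - 0² = 0; 0 ≠ 0 — FAILS
(B) x = 2: LHS = (2³) mod 5 = 8 mod 5 = 3; 3 ≠ 3 — FAILS

Answer: Both A and B are false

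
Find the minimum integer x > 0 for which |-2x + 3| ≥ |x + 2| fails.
Testing positive integers:
x = 1: LHS = |-2·1 + 3| = |1| = 1, RHS = |1 + 2| = |3| = 3; 1 ≥ 3 — FAILS  ← smallest positive counterexample

Answer: x = 1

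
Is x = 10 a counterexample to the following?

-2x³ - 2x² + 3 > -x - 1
Substitute x = 10 into the relation:
x = 10: LHS = -2·10³ - 2·10² + 3 = -2197, RHS = -10 - 1 = -11; -2197 > -11 — FAILS

Since the claim fails at x = 10, this value is a counterexample.

Answer: Yes, x = 10 is a counterexample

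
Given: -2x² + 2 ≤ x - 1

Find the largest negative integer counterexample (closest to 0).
Testing negative integers from -1 downward:
x = -1: LHS = -2·(-1)² + 2 = 0, RHS = (-1) - 1 = -2; 0 ≤ -2 — FAILS  ← closest negative counterexample to 0

Answer: x = -1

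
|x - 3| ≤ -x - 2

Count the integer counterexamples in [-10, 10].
Counterexamples in [-10, 10]: {-10, -9, -8, -7, -6, -5, -4, -3, -2, -1, 0, 1, 2, 3, 4, 5, 6, 7, 8, 9, 10}.

Counting them gives 21 values.

Answer: 21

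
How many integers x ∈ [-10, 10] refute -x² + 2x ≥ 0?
Counterexamples in [-10, 10]: {-10, -9, -8, -7, -6, -5, -4, -3, -2, -1, 3, 4, 5, 6, 7, 8, 9, 10}.

Counting them gives 18 values.

Answer: 18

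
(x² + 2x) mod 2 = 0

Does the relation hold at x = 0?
x = 0: LHS = (0² + 2·0) mod 2 = 0 mod 2 = 0; 0 = 0 — holds

The relation is satisfied at x = 0.

Answer: Yes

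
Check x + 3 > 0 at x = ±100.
x = 100: LHS = 100 + 3 = 103; 103 > 0 — holds
x = -100: LHS = (-100) + 3 = -97; -97 > 0 — FAILS

Answer: Partially: holds for x = 100, fails for x = -100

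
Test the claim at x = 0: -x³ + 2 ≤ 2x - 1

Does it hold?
x = 0: LHS = -0³ + 2 = 2, RHS = 2·0 - 1 = -1; 2 ≤ -1 — FAILS

The relation fails at x = 0, so x = 0 is a counterexample.

Answer: No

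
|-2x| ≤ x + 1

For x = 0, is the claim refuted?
Substitute x = 0 into the relation:
x = 0: LHS = |-2·0| = |0| = 0, RHS = 0 + 1 = 1; 0 ≤ 1 — holds

The claim holds here, so x = 0 is not a counterexample. (A counterexample exists elsewhere, e.g. x = -1.)

Answer: No, x = 0 is not a counterexample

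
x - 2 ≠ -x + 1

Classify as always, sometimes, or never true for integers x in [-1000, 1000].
Track d = LHS − RHS over the integers in [-1000, 1000]. Equality would need d = 0, but d changes sign only between consecutive integers, jumping over 0:
x = 1: LHS = 1 - 2 = -1, RHS = -1 + 1 = 0; -1 ≠ 0 — holds  (d = -1)
x = 2: LHS = 2 - 2 = 0, RHS = -2 + 1 = -1; 0 ≠ -1 — holds  (d = 1)
Away from these crossings d keeps a constant sign, and checking every integer in [-1000, 1000] confirms d ≠ 0 throughout. Hence the two sides are never equal, so the relation holds for every integer in [-1000, 1000].

No counterexample exists.

Answer: Always true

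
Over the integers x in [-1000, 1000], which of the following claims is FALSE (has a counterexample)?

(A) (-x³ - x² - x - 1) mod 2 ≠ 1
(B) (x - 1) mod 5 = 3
(A) x = 0: LHS = (-0³ - 0² - 0 - 1) mod 2 = (-1) mod 2 = 1; 1 ≠ 1 — FAILS
(B) x = 0: LHS = (0 - 1) mod 5 = (-1) mod 5 = 4; 4 = 3 — FAILS

Answer: Both A and B are false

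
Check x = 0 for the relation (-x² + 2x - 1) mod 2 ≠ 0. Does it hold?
x = 0: LHS = (-0² + 2·0 - 1) mod 2 = (-1) mod 2 = 1; 1 ≠ 0 — holds

The relation is satisfied at x = 0.

Answer: Yes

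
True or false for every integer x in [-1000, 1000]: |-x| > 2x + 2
The claim fails at x = 0:
x = 0: LHS = |-0| = |0| = 0, RHS = 2·0 + 2 = 2; 0 > 2 — FAILS

Because a single integer refutes it, the statement is false.

Answer: False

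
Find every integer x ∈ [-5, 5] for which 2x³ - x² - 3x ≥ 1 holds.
Holds for: {2, 3, 4, 5}
Fails for: {-5, -4, -3, -2, -1, 0, 1}

Answer: {2, 3, 4, 5}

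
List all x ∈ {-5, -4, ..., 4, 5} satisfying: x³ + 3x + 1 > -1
Holds for: {0, 1, 2, 3, 4, 5}
Fails for: {-5, -4, -3, -2, -1}

Answer: {0, 1, 2, 3, 4, 5}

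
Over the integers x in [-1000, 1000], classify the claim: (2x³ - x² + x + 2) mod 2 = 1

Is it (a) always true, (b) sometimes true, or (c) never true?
For a polynomial with integer coefficients, its value mod 2 depends only on x mod 2, so it suffices to check one representative of each residue class, x = 0, 1:
x = 0: LHS = (2·0³ - 0² + 0 + 2) mod 2 = 2 mod 2 = 0; 0 = 1 — FAILS
x = 1: LHS = (2·1³ - 1² + 1 + 2) mod 2 = 4 mod 2 = 0; 0 = 1 — FAILS
The relation fails in every residue class, so the claimed relation (=) fails for every integer in [-1000, 1000].

No integer in the range satisfies it.

Answer: Never true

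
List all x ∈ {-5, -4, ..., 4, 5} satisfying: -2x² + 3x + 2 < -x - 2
Holds for: {-5, -4, -3, -2, -1, 3, 4, 5}
Fails for: {0, 1, 2}

Answer: {-5, -4, -3, -2, -1, 3, 4, 5}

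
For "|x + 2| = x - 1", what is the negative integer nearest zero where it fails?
Testing negative integers from -1 downward:
x = -1: LHS = |(-1) + 2| = |1| = 1, RHS = (-1) - 1 = -2; 1 = -2 — FAILS  ← closest negative counterexample to 0

Answer: x = -1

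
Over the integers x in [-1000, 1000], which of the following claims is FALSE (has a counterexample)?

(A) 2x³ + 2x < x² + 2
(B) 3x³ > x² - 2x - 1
(A) x = 1: LHS = 2·1³ + 2·1 = 4, RHS = 1² + 2 = 3; 4 < 3 — FAILS
(B) x = -1: LHS = 3·(-1)³ = -3, RHS = (-1)² - 2·(-1) - 1 = 2; -3 > 2 — FAILS

Answer: Both A and B are false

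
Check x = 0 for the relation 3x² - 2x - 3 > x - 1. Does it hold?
x = 0: LHS = 3·0² - 2·0 - 3 = -3, RHS = 0 - 1 = -1; -3 > -1 — FAILS

The relation fails at x = 0, so x = 0 is a counterexample.

Answer: No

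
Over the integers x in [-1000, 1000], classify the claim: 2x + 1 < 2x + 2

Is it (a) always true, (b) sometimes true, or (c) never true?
Over all integers in [-1000, 1000], LHS − RHS is largest at x = 0, where it equals -1:
x = 0: LHS = 2·0 + 1 = 1, RHS = 2·0 + 2 = 2; 1 < 2 — holds
At the ends of the range:
x = -1000: LHS = 2·(-1000) + 1 = -1999, RHS = 2·(-1000) + 2 = -1998; -1999 < -1998 — holds
x = 1000: LHS = 2·1000 + 1 = 2001, RHS = 2·1000 + 2 = 2002; 2001 < 2002 — holds
Hence LHS − RHS is never zero or positive, i.e. LHS < RHS throughout, so the relation holds for every integer in [-1000, 1000].

No counterexample exists.

Answer: Always true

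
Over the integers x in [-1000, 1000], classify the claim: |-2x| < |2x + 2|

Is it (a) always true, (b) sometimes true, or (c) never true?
Holds at x = 0: LHS = |-2·0| = |0| = 0, RHS = |2·0 + 2| = |2| = 2; 0 < 2 — holds
Fails at x = -1: LHS = |-2·(-1)| = |2| = 2, RHS = |2·(-1) + 2| = |0| = 0; 2 < 0 — FAILS
It is satisfied by some integers in the range but not all.

Answer: Sometimes true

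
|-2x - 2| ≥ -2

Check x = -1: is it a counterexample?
Substitute x = -1 into the relation:
x = -1: LHS = |-2·(-1) - 2| = |0| = 0; 0 ≥ -2 — holds

The relation holds at x = -1, so it is not a counterexample.

Answer: No, x = -1 is not a counterexample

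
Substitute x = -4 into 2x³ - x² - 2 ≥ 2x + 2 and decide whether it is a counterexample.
Substitute x = -4 into the relation:
x = -4: LHS = 2·(-4)³ - (-4)² - 2 = -146, RHS = 2·(-4) + 2 = -6; -146 ≥ -6 — FAILS

Since the claim fails at x = -4, this value is a counterexample.

Answer: Yes, x = -4 is a counterexample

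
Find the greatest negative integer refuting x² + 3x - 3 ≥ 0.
Testing negative integers from -1 downward:
x = -1: LHS = (-1)² + 3·(-1) - 3 = -5; -5 ≥ 0 — FAILS  ← closest negative counterexample to 0

Answer: x = -1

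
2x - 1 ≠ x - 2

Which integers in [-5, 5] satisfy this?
Holds for: {-5, -4, -3, -2, 0, 1, 2, 3, 4, 5}
Fails for: {-1}

Answer: {-5, -4, -3, -2, 0, 1, 2, 3, 4, 5}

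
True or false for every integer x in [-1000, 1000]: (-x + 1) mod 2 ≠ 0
The claim fails at x = 1:
x = 1: LHS = (-1 + 1) mod 2 = 0 mod 2 = 0; 0 ≠ 0 — FAILS

Because a single integer refutes it, the statement is false.

Answer: False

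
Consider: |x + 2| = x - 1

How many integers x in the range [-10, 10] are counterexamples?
Counterexamples in [-10, 10]: {-10, -9, -8, -7, -6, -5, -4, -3, -2, -1, 0, 1, 2, 3, 4, 5, 6, 7, 8, 9, 10}.

Counting them gives 21 values.

Answer: 21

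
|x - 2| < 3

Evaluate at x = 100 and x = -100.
x = 100: LHS = |100 - 2| = |98| = 98; 98 < 3 — FAILS
x = -100: LHS = |(-100) - 2| = |-102| = 102; 102 < 3 — FAILS

Answer: No, fails for both x = 100 and x = -100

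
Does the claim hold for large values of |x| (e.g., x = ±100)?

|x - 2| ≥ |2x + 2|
x = 100: LHS = |100 - 2| = |98| = 98, RHS = |2·100 + 2| = |202| = 202; 98 ≥ 202 — FAILS
x = -100: LHS = |(-100) - 2| = |-102| = 102, RHS = |2·(-100) + 2| = |-198| = 198; 102 ≥ 198 — FAILS

Answer: No, fails for both x = 100 and x = -100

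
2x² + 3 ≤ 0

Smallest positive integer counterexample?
Testing positive integers:
x = 1: LHS = 2·1² + 3 = 5; 5 ≤ 0 — FAILS  ← smallest positive counterexample

Answer: x = 1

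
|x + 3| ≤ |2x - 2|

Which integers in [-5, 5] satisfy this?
Holds for: {-5, -4, -3, -2, -1, 5}
Fails for: {0, 1, 2, 3, 4}

Answer: {-5, -4, -3, -2, -1, 5}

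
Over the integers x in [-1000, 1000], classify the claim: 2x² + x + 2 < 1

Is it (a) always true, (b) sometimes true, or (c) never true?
Over all integers in [-1000, 1000], LHS − RHS is smallest at x = 0, where it equals 1:
x = 0: LHS = 2·0² + 0 + 2 = 2; 2 < 1 — FAILS
At the ends of the range:
x = -1000: LHS = 2·(-1000)² + (-1000) + 2 = 1999002; 1999002 < 1 — FAILS
x = 1000: LHS = 2·1000² + 1000 + 2 = 2001002; 2001002 < 1 — FAILS
Hence LHS − RHS is never negative, i.e. LHS ≥ RHS throughout, so the claimed relation (<) fails for every integer in [-1000, 1000].

No integer in the range satisfies it.

Answer: Never true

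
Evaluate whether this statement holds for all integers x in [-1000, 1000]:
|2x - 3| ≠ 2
Track d = LHS − RHS over the integers in [-1000, 1000]. Equality would need d = 0, but d changes sign only between consecutive integers, jumping over 0:
x = 0: LHS = |2·0 - 3| = |-3| = 3; 3 ≠ 2 — holds  (d = 1)
x = 1: LHS = |2·1 - 3| = |-1| = 1; 1 ≠ 2 — holds  (d = -1)
x = 2: LHS = |2·2 - 3| = |1| = 1; 1 ≠ 2 — holds  (d = -1)
x = 3: LHS = |2·3 - 3| = |3| = 3; 3 ≠ 2 — holds  (d = 1)
Away from these crossings d keeps a constant sign, and checking every integer in [-1000, 1000] confirms d ≠ 0 throughout. Hence the two sides are never equal, so the relation holds for every integer in [-1000, 1000].

No counterexample exists.

Answer: True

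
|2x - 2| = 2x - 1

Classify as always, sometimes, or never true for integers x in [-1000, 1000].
Track d = LHS − RHS over the integers in [-1000, 1000]. Equality would need d = 0, but d changes sign only between consecutive integers, jumping over 0:
x = 0: LHS = |2·0 - 2| = |-2| = 2, RHS = 2·0 - 1 = -1; 2 = -1 — FAILS  (d = 3)
x = 1: LHS = |2·1 - 2| = |0| = 0, RHS = 2·1 - 1 = 1; 0 = 1 — FAILS  (d = -1)
Away from these crossings d keeps a constant sign, and checking every integer in [-1000, 1000] confirms d ≠ 0 throughout. Hence the two sides are never equal, so the claimed relation (=) fails for every integer in [-1000, 1000].

No integer in the range satisfies it.

Answer: Never true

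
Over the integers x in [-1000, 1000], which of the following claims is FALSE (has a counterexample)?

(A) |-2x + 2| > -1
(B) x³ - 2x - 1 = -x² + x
(A) An absolute value is never negative, so the left side is ≥ 0 for every x, while the right side is -1. Tightest case in [-1000, 1000] is x = 1:
x = 1: LHS = |-2·1 + 2| = |0| = 0; 0 > -1 — holds
Hence LHS − RHS is never zero or negative, i.e. LHS > RHS throughout, so the relation holds for every integer in [-1000, 1000].

(B) x = 0: LHS = 0³ - 2·0 - 1 = -1, RHS = -0² + 0 = 0; -1 = 0 — FAILS

Only (B) has a counterexample.

Answer: B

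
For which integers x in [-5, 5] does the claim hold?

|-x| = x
Holds for: {0, 1, 2, 3, 4, 5}
Fails for: {-5, -4, -3, -2, -1}

Answer: {0, 1, 2, 3, 4, 5}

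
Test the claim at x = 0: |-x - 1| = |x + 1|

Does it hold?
x = 0: LHS = |-0 - 1| = |-1| = 1, RHS = |0 + 1| = |1| = 1; 1 = 1 — holds

The relation is satisfied at x = 0.

Answer: Yes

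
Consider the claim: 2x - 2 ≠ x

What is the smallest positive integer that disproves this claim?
Testing positive integers:
x = 1: LHS = 2·1 - 2 = 0; 0 ≠ 1 — holds
x = 2: LHS = 2·2 - 2 = 2; 2 ≠ 2 — FAILS  ← smallest positive counterexample

Answer: x = 2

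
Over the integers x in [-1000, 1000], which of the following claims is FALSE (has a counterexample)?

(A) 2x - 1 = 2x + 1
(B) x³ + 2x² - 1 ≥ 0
(A) x = 0: LHS = 2·0 - 1 = -1, RHS = 2·0 + 1 = 1; -1 = 1 — FAILS
(B) x = 0: LHS = 0³ + 2·0² - 1 = -1; -1 ≥ 0 — FAILS

Answer: Both A and B are false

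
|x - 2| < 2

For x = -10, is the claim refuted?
Substitute x = -10 into the relation:
x = -10: LHS = |(-10) - 2| = |-12| = 12; 12 < 2 — FAILS

Since the claim fails at x = -10, this value is a counterexample.

Answer: Yes, x = -10 is a counterexample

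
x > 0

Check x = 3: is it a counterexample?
Substitute x = 3 into the relation:
x = 3: 3 > 0 — holds

The claim holds here, so x = 3 is not a counterexample. (A counterexample exists elsewhere, e.g. x = 0.)

Answer: No, x = 3 is not a counterexample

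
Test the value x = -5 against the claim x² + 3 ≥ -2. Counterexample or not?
Substitute x = -5 into the relation:
x = -5: LHS = (-5)² + 3 = 28; 28 ≥ -2 — holds

The relation holds at x = -5, so it is not a counterexample.

Answer: No, x = -5 is not a counterexample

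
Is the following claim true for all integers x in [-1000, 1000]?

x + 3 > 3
The claim fails at x = 0:
x = 0: LHS = 0 + 3 = 3; 3 > 3 — FAILS

Because a single integer refutes it, the statement is false.

Answer: False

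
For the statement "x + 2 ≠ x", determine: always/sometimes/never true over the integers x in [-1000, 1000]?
Over all integers in [-1000, 1000], LHS − RHS is always positive; it is smallest at x = 0, where it equals 2:
x = 0: LHS = 0 + 2 = 2; 2 ≠ 0 — holds
At the ends of the range:
x = -1000: LHS = (-1000) + 2 = -998; -998 ≠ -1000 — holds
x = 1000: LHS = 1000 + 2 = 1002; 1002 ≠ 1000 — holds
Hence LHS − RHS is never 0, i.e. the two sides are never equal, so the relation holds for every integer in [-1000, 1000].

No counterexample exists.

Answer: Always true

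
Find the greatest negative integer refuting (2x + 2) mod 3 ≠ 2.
Testing negative integers from -1 downward:
x = -1: LHS = (2·(-1) + 2) mod 3 = 0 mod 3 = 0; 0 ≠ 2 — holds
x = -2: LHS = (2·(-2) + 2) mod 3 = (-2) mod 3 = 1; 1 ≠ 2 — holds
x = -3: LHS = (2·(-3) + 2) mod 3 = (-4) mod 3 = 2; 2 ≠ 2 — FAILS  ← closest negative counterexample to 0

Answer: x = -3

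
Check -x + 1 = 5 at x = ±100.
x = 100: LHS = -100 + 1 = -99; -99 = 5 — FAILS
x = -100: LHS = -(-100) + 1 = 101; 101 = 5 — FAILS

Answer: No, fails for both x = 100 and x = -100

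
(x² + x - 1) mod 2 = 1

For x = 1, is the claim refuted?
Substitute x = 1 into the relation:
x = 1: LHS = (1² + 1 - 1) mod 2 = 1 mod 2 = 1; 1 = 1 — holds

The relation holds at x = 1, so it is not a counterexample.

Answer: No, x = 1 is not a counterexample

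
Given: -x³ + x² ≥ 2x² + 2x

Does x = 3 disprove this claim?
Substitute x = 3 into the relation:
x = 3: LHS = -3³ + 3² = -18, RHS = 2·3² + 2·3 = 24; -18 ≥ 24 — FAILS

Since the claim fails at x = 3, this value is a counterexample.

Answer: Yes, x = 3 is a counterexample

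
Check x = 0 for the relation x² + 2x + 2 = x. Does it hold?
x = 0: LHS = 0² + 2·0 + 2 = 2; 2 = 0 — FAILS

The relation fails at x = 0, so x = 0 is a counterexample.

Answer: No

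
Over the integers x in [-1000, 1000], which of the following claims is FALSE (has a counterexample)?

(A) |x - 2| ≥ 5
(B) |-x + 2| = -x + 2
(A) x = 0: LHS = |0 - 2| = |-2| = 2; 2 ≥ 5 — FAILS
(B) x = 3: LHS = |-3 + 2| = |-1| = 1, RHS = -3 + 2 = -1; 1 = -1 — FAILS

Answer: Both A and B are false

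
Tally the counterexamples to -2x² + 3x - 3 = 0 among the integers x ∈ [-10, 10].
Counterexamples in [-10, 10]: {-10, -9, -8, -7, -6, -5, -4, -3, -2, -1, 0, 1, 2, 3, 4, 5, 6, 7, 8, 9, 10}.

Counting them gives 21 values.

Answer: 21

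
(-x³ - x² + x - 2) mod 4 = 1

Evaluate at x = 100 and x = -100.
x = 100: LHS = (-100³ - 100² + 100 - 2) mod 4 = (-1009902) mod 4 = 2; 2 = 1 — FAILS
x = -100: LHS = (-(-100)³ - (-100)² + (-100) - 2) mod 4 = 989898 mod 4 = 2; 2 = 1 — FAILS

Answer: No, fails for both x = 100 and x = -100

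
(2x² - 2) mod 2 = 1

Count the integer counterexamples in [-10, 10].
Counterexamples in [-10, 10]: {-10, -9, -8, -7, -6, -5, -4, -3, -2, -1, 0, 1, 2, 3, 4, 5, 6, 7, 8, 9, 10}.

Counting them gives 21 values.

Answer: 21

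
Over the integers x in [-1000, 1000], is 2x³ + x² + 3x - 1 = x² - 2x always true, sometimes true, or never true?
Track d = LHS − RHS over the integers in [-1000, 1000]. Equality would need d = 0, but d changes sign only between consecutive integers, jumping over 0:
x = 0: LHS = 2·0³ + 0² + 3·0 - 1 = -1, RHS = 0² - 2·0 = 0; -1 = 0 — FAILS  (d = -1)
x = 1: LHS = 2·1³ + 1² + 3·1 - 1 = 5, RHS = 1² - 2·1 = -1; 5 = -1 — FAILS  (d = 6)
Away from these crossings d keeps a constant sign, and checking every integer in [-1000, 1000] confirms d ≠ 0 throughout. Hence the two sides are never equal, so the claimed relation (=) fails for every integer in [-1000, 1000].

No integer in the range satisfies it.

Answer: Never true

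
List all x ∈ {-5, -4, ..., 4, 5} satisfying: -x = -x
LHS − RHS = 0 at every integer in [-5, 5]; the two sides always agree. For instance:
x = -5: LHS = -(-5) = 5, RHS = -(-5) = 5; 5 = 5 — holds
x = 0: LHS = -0 = 0, RHS = -0 = 0; 0 = 0 — holds
x = 5: -5 = -5 — holds
The sides are never unequal, so the relation holds for every integer in [-5, 5].

Answer: All integers in [-5, 5]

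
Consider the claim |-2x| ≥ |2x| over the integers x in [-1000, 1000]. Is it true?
Over all integers in [-1000, 1000], LHS − RHS is smallest at x = 0, where it equals 0:
x = 0: LHS = |-2·0| = |0| = 0, RHS = |2·0| = |0| = 0; 0 ≥ 0 — holds
At the ends of the range:
x = -1000: LHS = |-2·(-1000)| = |2000| = 2000, RHS = |2·(-1000)| = |-2000| = 2000; 2000 ≥ 2000 — holds
x = 1000: LHS = |-2·1000| = |-2000| = 2000, RHS = |2·1000| = |2000| = 2000; 2000 ≥ 2000 — holds
Hence LHS − RHS is never negative, i.e. LHS ≥ RHS throughout, so the relation holds for every integer in [-1000, 1000].

No counterexample exists.

Answer: True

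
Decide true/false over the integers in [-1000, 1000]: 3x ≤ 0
The claim fails at x = 1:
x = 1: LHS = 3·1 = 3; 3 ≤ 0 — FAILS

Because a single integer refutes it, the statement is false.

Answer: False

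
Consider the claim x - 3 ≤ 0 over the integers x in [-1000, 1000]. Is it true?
The claim fails at x = 4:
x = 4: LHS = 4 - 3 = 1; 1 ≤ 0 — FAILS

Because a single integer refutes it, the statement is false.

Answer: False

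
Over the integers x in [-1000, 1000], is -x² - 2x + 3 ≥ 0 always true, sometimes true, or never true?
Holds at x = 0: LHS = -0² - 2·0 + 3 = 3; 3 ≥ 0 — holds
Fails at x = 2: LHS = -2² - 2·2 + 3 = -5; -5 ≥ 0 — FAILS
It is satisfied by some integers in the range but not all.

Answer: Sometimes true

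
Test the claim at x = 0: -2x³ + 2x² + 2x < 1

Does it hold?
x = 0: LHS = -2·0³ + 2·0² + 2·0 = 0; 0 < 1 — holds

The relation is satisfied at x = 0.

Answer: Yes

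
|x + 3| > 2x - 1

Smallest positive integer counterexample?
Testing positive integers:
x = 1: LHS = |1 + 3| = |4| = 4, RHS = 2·1 - 1 = 1; 4 > 1 — holds
x = 2: LHS = |2 + 3| = |5| = 5, RHS = 2·2 - 1 = 3; 5 > 3 — holds
x = 3: LHS = |3 + 3| = |6| = 6, RHS = 2·3 - 1 = 5; 6 > 5 — holds
x = 4: LHS = |4 + 3| = |7| = 7, RHS = 2·4 - 1 = 7; 7 > 7 — FAILS  ← smallest positive counterexample

Answer: x = 4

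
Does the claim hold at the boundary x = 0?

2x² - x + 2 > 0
x = 0: LHS = 2·0² - 0 + 2 = 2; 2 > 0 — holds

The relation is satisfied at x = 0.

Answer: Yes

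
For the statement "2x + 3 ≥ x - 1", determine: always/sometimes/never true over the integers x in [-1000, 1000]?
Holds at x = 0: LHS = 2·0 + 3 = 3, RHS = 0 - 1 = -1; 3 ≥ -1 — holds
Fails at x = -5: LHS = 2·(-5) + 3 = -7, RHS = (-5) - 1 = -6; -7 ≥ -6 — FAILS
It is satisfied by some integers in the range but not all.

Answer: Sometimes true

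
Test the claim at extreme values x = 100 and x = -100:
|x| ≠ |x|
x = 100: LHS = |100| = 100, RHS = |100| = 100; 100 ≠ 100 — FAILS
x = -100: LHS = |-100| = 100, RHS = |-100| = 100; 100 ≠ 100 — FAILS

Answer: No, fails for both x = 100 and x = -100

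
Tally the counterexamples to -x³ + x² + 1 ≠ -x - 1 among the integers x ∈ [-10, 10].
Counterexamples in [-10, 10]: {2}.

Counting them gives 1 values.

Answer: 1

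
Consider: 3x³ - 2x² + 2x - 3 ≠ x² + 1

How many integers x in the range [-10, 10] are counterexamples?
Track d = LHS − RHS over the integers in [-10, 10]. Equality would need d = 0, but d changes sign only between consecutive integers, jumping over 0:
x = 1: LHS = 3·1³ - 2·1² + 2·1 - 3 = 0, RHS = 1² + 1 = 2; 0 ≠ 2 — holds  (d = -2)
x = 2: LHS = 3·2³ - 2·2² + 2·2 - 3 = 17, RHS = 2² + 1 = 5; 17 ≠ 5 — holds  (d = 12)
Away from these crossings d keeps a constant sign, and checking every integer in [-10, 10] confirms d ≠ 0 throughout. Hence the two sides are never equal, so the relation holds for every integer in [-10, 10].

No counterexample appears in that range.

Answer: 0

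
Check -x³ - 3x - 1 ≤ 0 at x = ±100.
x = 100: LHS = -100³ - 3·100 - 1 = -1000301; -1000301 ≤ 0 — holds
x = -100: LHS = -(-100)³ - 3·(-100) - 1 = 1000299; 1000299 ≤ 0 — FAILS

Answer: Partially: holds for x = 100, fails for x = -100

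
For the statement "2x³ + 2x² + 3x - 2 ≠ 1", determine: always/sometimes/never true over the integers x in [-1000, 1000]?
Track d = LHS − RHS over the integers in [-1000, 1000]. Equality would need d = 0, but d changes sign only between consecutive integers, jumping over 0:
x = 0: LHS = 2·0³ + 2·0² + 3·0 - 2 = -2; -2 ≠ 1 — holds  (d = -3)
x = 1: LHS = 2·1³ + 2·1² + 3·1 - 2 = 5; 5 ≠ 1 — holds  (d = 4)
Away from these crossings d keeps a constant sign, and checking every integer in [-1000, 1000] confirms d ≠ 0 throughout. Hence the two sides are never equal, so the relation holds for every integer in [-1000, 1000].

No counterexample exists.

Answer: Always true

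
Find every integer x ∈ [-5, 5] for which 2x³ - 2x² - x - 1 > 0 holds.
Holds for: {2, 3, 4, 5}
Fails for: {-5, -4, -3, -2, -1, 0, 1}

Answer: {2, 3, 4, 5}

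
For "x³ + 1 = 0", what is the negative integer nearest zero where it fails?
Testing negative integers from -1 downward:
x = -1: LHS = (-1)³ + 1 = 0; 0 = 0 — holds
x = -2: LHS = (-2)³ + 1 = -7; -7 = 0 — FAILS  ← closest negative counterexample to 0

Answer: x = -2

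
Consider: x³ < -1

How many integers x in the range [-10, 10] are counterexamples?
Counterexamples in [-10, 10]: {-1, 0, 1, 2, 3, 4, 5, 6, 7, 8, 9, 10}.

Counting them gives 12 values.

Answer: 12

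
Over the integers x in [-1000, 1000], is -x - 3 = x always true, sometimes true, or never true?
Track d = LHS − RHS over the integers in [-1000, 1000]. Equality would need d = 0, but d changes sign only between consecutive integers, jumping over 0:
x = -2: LHS = -(-2) - 3 = -1; -1 = -2 — FAILS  (d = 1)
x = -1: LHS = -(-1) - 3 = -2; -2 = -1 — FAILS  (d = -1)
Away from these crossings d keeps a constant sign, and checking every integer in [-1000, 1000] confirms d ≠ 0 throughout. Hence the two sides are never equal, so the claimed relation (=) fails for every integer in [-1000, 1000].

No integer in the range satisfies it.

Answer: Never true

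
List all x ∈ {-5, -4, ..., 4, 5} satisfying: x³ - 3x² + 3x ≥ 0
Holds for: {0, 1, 2, 3, 4, 5}
Fails for: {-5, -4, -3, -2, -1}

Answer: {0, 1, 2, 3, 4, 5}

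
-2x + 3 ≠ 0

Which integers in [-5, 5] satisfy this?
Track d = LHS − RHS over the integers in [-5, 5]. Equality would need d = 0, but d changes sign only between consecutive integers, jumping over 0:
x = 1: LHS = -2·1 + 3 = 1; 1 ≠ 0 — holds  (d = 1)
x = 2: LHS = -2·2 + 3 = -1; -1 ≠ 0 — holds  (d = -1)
Away from these crossings d keeps a constant sign, and checking every integer in [-5, 5] confirms d ≠ 0 throughout. Hence the two sides are never equal, so the relation holds for every integer in [-5, 5].

Answer: All integers in [-5, 5]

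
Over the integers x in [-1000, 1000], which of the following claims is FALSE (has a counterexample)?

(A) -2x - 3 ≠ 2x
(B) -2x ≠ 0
(A) Track d = LHS − RHS over the integers in [-1000, 1000]. Equality would need d = 0, but d changes sign only between consecutive integers, jumping over 0:
x = -1: LHS = -2·(-1) - 3 = -1, RHS = 2·(-1) = -2; -1 ≠ -2 — holds  (d = 1)
x = 0: LHS = -2·0 - 3 = -3, RHS = 2·0 = 0; -3 ≠ 0 — holds  (d = -3)
Away from these crossings d keeps a constant sign, and checking every integer in [-1000, 1000] confirms d ≠ 0 throughout. Hence the two sides are never equal, so the relation holds for every integer in [-1000, 1000].

(B) x = 0: LHS = -2·0 = 0; 0 ≠ 0 — FAILS

Only (B) has a counterexample.

Answer: B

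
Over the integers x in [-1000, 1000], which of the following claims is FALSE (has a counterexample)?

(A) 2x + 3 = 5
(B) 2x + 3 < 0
(A) x = 0: LHS = 2·0 + 3 = 3; 3 = 5 — FAILS
(B) x = 0: LHS = 2·0 + 3 = 3; 3 < 0 — FAILS

Answer: Both A and B are false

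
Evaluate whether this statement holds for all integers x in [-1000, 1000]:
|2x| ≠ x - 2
Over all integers in [-1000, 1000], LHS − RHS is always positive; it is smallest at x = 0, where it equals 2:
x = 0: LHS = |2·0| = |0| = 0, RHS = 0 - 2 = -2; 0 ≠ -2 — holds
At the ends of the range:
x = -1000: LHS = |2·(-1000)| = |-2000| = 2000, RHS = (-1000) - 2 = -1002; 2000 ≠ -1002 — holds
x = 1000: LHS = |2·1000| = |2000| = 2000, RHS = 1000 - 2 = 998; 2000 ≠ 998 — holds
Hence LHS − RHS is never 0, i.e. the two sides are never equal, so the relation holds for every integer in [-1000, 1000].

No counterexample exists.

Answer: True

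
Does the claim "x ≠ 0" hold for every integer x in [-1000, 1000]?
The claim fails at x = 0:
x = 0: 0 ≠ 0 — FAILS

Because a single integer refutes it, the statement is false.

Answer: False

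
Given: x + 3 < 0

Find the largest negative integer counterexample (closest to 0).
Testing negative integers from -1 downward:
x = -1: LHS = (-1) + 3 = 2; 2 < 0 — FAILS  ← closest negative counterexample to 0

Answer: x = -1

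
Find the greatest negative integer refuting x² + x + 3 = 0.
Testing negative integers from -1 downward:
x = -1: LHS = (-1)² + (-1) + 3 = 3; 3 = 0 — FAILS  ← closest negative counterexample to 0

Answer: x = -1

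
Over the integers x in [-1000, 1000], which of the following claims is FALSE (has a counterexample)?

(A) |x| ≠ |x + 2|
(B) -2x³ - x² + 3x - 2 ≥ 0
(A) x = -1: LHS = |-1| = 1, RHS = |(-1) + 2| = |1| = 1; 1 ≠ 1 — FAILS
(B) x = 0: LHS = -2·0³ - 0² + 3·0 - 2 = -2; -2 ≥ 0 — FAILS

Answer: Both A and B are false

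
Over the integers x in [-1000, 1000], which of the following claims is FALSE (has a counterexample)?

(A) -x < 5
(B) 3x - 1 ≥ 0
(A) x = -5: LHS = -(-5) = 5; 5 < 5 — FAILS
(B) x = 0: LHS = 3·0 - 1 = -1; -1 ≥ 0 — FAILS

Answer: Both A and B are false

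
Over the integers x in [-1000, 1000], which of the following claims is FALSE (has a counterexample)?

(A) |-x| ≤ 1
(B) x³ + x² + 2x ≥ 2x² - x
(A) x = 2: LHS = |-2| = 2; 2 ≤ 1 — FAILS
(B) x = -1: LHS = (-1)³ + (-1)² + 2·(-1) = -2, RHS = 2·(-1)² - (-1) = 3; -2 ≥ 3 — FAILS

Answer: Both A and B are false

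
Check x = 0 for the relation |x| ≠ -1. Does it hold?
x = 0: LHS = |0| = 0; 0 ≠ -1 — holds

The relation is satisfied at x = 0.

Answer: Yes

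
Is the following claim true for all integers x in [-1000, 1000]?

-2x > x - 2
The claim fails at x = 1:
x = 1: LHS = -2·1 = -2, RHS = 1 - 2 = -1; -2 > -1 — FAILS

Because a single integer refutes it, the statement is false.

Answer: False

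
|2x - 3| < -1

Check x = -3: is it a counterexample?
Substitute x = -3 into the relation:
x = -3: LHS = |2·(-3) - 3| = |-9| = 9; 9 < -1 — FAILS

Since the claim fails at x = -3, this value is a counterexample.

Answer: Yes, x = -3 is a counterexample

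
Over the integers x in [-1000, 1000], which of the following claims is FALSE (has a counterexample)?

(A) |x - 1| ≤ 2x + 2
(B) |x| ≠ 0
(A) x = -1: LHS = |(-1) - 1| = |-2| = 2, RHS = 2·(-1) + 2 = 0; 2 ≤ 0 — FAILS
(B) x = 0: LHS = |0| = 0; 0 ≠ 0 — FAILS

Answer: Both A and B are false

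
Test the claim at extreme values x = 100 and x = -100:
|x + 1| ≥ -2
x = 100: LHS = |100 + 1| = |101| = 101; 101 ≥ -2 — holds
x = -100: LHS = |(-100) + 1| = |-99| = 99; 99 ≥ -2 — holds

Answer: Yes, holds for both x = 100 and x = -100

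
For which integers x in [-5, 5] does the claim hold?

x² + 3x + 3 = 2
Track d = LHS − RHS over the integers in [-5, 5]. Equality would need d = 0, but d changes sign only between consecutive integers, jumping over 0:
x = -3: LHS = (-3)² + 3·(-3) + 3 = 3; 3 = 2 — FAILS  (d = 1)
x = -2: LHS = (-2)² + 3·(-2) + 3 = 1; 1 = 2 — FAILS  (d = -1)
x = -1: LHS = (-1)² + 3·(-1) + 3 = 1; 1 = 2 — FAILS  (d = -1)
x = 0: LHS = 0² + 3·0 + 3 = 3; 3 = 2 — FAILS  (d = 1)
Away from these crossings d keeps a constant sign, and checking every integer in [-5, 5] confirms d ≠ 0 throughout. Hence the two sides are never equal, so the claimed relation (=) fails for every integer in [-5, 5].

Answer: None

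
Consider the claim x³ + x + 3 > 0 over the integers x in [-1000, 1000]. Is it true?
The claim fails at x = -2:
x = -2: LHS = (-2)³ + (-2) + 3 = -7; -7 > 0 — FAILS

Because a single integer refutes it, the statement is false.

Answer: False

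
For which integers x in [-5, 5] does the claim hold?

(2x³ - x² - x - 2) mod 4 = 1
For a polynomial with integer coefficients, its value mod 4 depends only on x mod 4, so it suffices to check one representative of each residue class, x = 0, 1, 2, 3:
x = 0: LHS = (2·0³ - 0² - 0 - 2) mod 4 = (-2) mod 4 = 2; 2 = 1 — FAILS
x = 1: LHS = (2·1³ - 1² - 1 - 2) mod 4 = (-2) mod 4 = 2; 2 = 1 — FAILS
x = 2: LHS = (2·2³ - 2² - 2 - 2) mod 4 = 8 mod 4 = 0; 0 = 1 — FAILS
x = 3: LHS = (2·3³ - 3² - 3 - 2) mod 4 = 40 mod 4 = 0; 0 = 1 — FAILS
The relation fails in every residue class, so the claimed relation (=) fails for every integer in [-5, 5].

Answer: None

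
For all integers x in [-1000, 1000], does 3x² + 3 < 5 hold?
The claim fails at x = 1:
x = 1: LHS = 3·1² + 3 = 6; 6 < 5 — FAILS

Because a single integer refutes it, the statement is false.

Answer: False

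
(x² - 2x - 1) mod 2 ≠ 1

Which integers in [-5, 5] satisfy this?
Holds for: {-5, -3, -1, 1, 3, 5}
Fails for: {-4, -2, 0, 2, 4}

Answer: {-5, -3, -1, 1, 3, 5}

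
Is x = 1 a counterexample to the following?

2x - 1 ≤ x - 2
Substitute x = 1 into the relation:
x = 1: LHS = 2·1 - 1 = 1, RHS = 1 - 2 = -1; 1 ≤ -1 — FAILS

Since the claim fails at x = 1, this value is a counterexample.

Answer: Yes, x = 1 is a counterexample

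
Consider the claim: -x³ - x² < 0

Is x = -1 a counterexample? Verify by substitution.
Substitute x = -1 into the relation:
x = -1: LHS = -(-1)³ - (-1)² = 0; 0 < 0 — FAILS

Since the claim fails at x = -1, this value is a counterexample.

Answer: Yes, x = -1 is a counterexample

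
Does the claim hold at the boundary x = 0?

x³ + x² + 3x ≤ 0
x = 0: LHS = 0³ + 0² + 3·0 = 0; 0 ≤ 0 — holds

The relation is satisfied at x = 0.

Answer: Yes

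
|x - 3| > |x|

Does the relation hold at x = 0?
x = 0: LHS = |0 - 3| = |-3| = 3, RHS = |0| = 0; 3 > 0 — holds

The relation is satisfied at x = 0.

Answer: Yes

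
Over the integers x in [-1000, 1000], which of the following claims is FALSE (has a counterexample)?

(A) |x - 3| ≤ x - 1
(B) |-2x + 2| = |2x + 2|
(A) x = 0: LHS = |0 - 3| = |-3| = 3, RHS = 0 - 1 = -1; 3 ≤ -1 — FAILS
(B) x = 1: LHS = |-2·1 + 2| = |0| = 0, RHS = |2·1 + 2| = |4| = 4; 0 = 4 — FAILS

Answer: Both A and B are false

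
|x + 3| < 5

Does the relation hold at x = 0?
x = 0: LHS = |0 + 3| = |3| = 3; 3 < 5 — holds

The relation is satisfied at x = 0.

Answer: Yes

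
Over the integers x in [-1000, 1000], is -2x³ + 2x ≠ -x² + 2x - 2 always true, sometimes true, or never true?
Track d = LHS − RHS over the integers in [-1000, 1000]. Equality would need d = 0, but d changes sign only between consecutive integers, jumping over 0:
x = 1: LHS = -2·1³ + 2·1 = 0, RHS = -1² + 2·1 - 2 = -1; 0 ≠ -1 — holds  (d = 1)
x = 2: LHS = -2·2³ + 2·2 = -12, RHS = -2² + 2·2 - 2 = -2; -12 ≠ -2 — holds  (d = -10)
Away from these crossings d keeps a constant sign, and checking every integer in [-1000, 1000] confirms d ≠ 0 throughout. Hence the two sides are never equal, so the relation holds for every integer in [-1000, 1000].

No counterexample exists.

Answer: Always true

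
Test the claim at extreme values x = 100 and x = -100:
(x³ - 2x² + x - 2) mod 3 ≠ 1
x = 100: LHS = (100³ - 2·100² + 100 - 2) mod 3 = 980098 mod 3 = 1; 1 ≠ 1 — FAILS
x = -100: LHS = ((-100)³ - 2·(-100)² + (-100) - 2) mod 3 = (-1020102) mod 3 = 0; 0 ≠ 1 — holds

Answer: Partially: fails for x = 100, holds for x = -100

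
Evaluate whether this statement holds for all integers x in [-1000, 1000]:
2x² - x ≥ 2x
The claim fails at x = 1:
x = 1: LHS = 2·1² - 1 = 1, RHS = 2·1 = 2; 1 ≥ 2 — FAILS

Because a single integer refutes it, the statement is false.

Answer: False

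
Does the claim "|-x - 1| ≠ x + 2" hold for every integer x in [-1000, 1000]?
Track d = LHS − RHS over the integers in [-1000, 1000]. Equality would need d = 0, but d changes sign only between consecutive integers, jumping over 0:
x = -2: LHS = |-(-2) - 1| = |1| = 1, RHS = (-2) + 2 = 0; 1 ≠ 0 — holds  (d = 1)
x = -1: LHS = |-(-1) - 1| = |0| = 0, RHS = (-1) + 2 = 1; 0 ≠ 1 — holds  (d = -1)
Away from these crossings d keeps a constant sign, and checking every integer in [-1000, 1000] confirms d ≠ 0 throughout. Hence the two sides are never equal, so the relation holds for every integer in [-1000, 1000].

No counterexample exists.

Answer: True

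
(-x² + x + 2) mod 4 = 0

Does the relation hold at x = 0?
x = 0: LHS = (-0² + 0 + 2) mod 4 = 2 mod 4 = 2; 2 = 0 — FAILS

The relation fails at x = 0, so x = 0 is a counterexample.

Answer: No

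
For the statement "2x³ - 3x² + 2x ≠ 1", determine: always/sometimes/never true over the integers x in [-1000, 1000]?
Holds at x = 0: LHS = 2·0³ - 3·0² + 2·0 = 0; 0 ≠ 1 — holds
Fails at x = 1: LHS = 2·1³ - 3·1² + 2·1 = 1; 1 ≠ 1 — FAILS
It is satisfied by some integers in the range but not all.

Answer: Sometimes true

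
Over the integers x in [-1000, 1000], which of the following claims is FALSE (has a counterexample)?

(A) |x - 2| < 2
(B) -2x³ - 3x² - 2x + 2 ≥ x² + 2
(A) x = 0: LHS = |0 - 2| = |-2| = 2; 2 < 2 — FAILS
(B) x = 1: LHS = -2·1³ - 3·1² - 2·1 + 2 = -5, RHS = 1² + 2 = 3; -5 ≥ 3 — FAILS

Answer: Both A and B are false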